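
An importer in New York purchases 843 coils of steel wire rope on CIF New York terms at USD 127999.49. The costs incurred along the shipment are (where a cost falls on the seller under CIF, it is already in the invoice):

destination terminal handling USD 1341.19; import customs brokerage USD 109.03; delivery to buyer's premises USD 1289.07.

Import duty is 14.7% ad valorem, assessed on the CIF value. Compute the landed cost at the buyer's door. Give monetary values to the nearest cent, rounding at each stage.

Total landed cost: USD 149554.71

CIF: the seller pays costs through ocean freight and marine insurance to the destination port.
The CIF price already equals the CIF value: 127999.49
Import duty = 127999.49 × 14.7% = 18815.93
Buyer bears: destination terminal 1341.19 + brokerage 109.03 + delivery 1289.07 + duty 18815.93 = 21555.22
Landed cost = invoice 127999.49 + 21555.22 = 149554.71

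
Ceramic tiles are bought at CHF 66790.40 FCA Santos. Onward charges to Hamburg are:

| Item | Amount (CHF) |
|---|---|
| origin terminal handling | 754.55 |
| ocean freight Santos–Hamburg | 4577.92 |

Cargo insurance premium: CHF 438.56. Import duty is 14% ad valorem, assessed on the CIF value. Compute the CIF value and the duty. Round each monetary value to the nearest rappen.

CIF = FCA price + pre-shipment costs + freight + insurance
CIF = 66790.40 + 754.55 + 4577.92 + 438.56 = 72561.43
Import duty = 72561.43 × 14% = 10158.60

CIF value: CHF 72561.43; import duty: CHF 10158.60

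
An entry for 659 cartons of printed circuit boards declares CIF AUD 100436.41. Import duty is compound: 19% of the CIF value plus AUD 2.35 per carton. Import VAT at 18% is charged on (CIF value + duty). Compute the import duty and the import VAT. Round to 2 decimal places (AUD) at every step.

Ad valorem component: 100436.41 × 19% = 19082.92
Specific component: 659 × 2.35 = 1548.65
Import duty = 19082.92 + 1548.65 = 20631.57
VAT base = CIF + duty = 100436.41 + 20631.57 = 121067.98
Import VAT = 121067.98 × 18% = 21792.24

Import duty: AUD 20631.57; import VAT: AUD 21792.24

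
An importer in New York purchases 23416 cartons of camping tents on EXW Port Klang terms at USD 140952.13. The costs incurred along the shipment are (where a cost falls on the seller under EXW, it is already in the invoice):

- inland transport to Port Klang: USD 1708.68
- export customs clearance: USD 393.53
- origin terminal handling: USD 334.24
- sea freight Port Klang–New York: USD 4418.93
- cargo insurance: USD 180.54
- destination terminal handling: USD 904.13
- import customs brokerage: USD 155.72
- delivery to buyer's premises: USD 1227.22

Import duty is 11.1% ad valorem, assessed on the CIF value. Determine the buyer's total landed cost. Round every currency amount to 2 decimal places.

Total landed cost: USD 166701.79

EXW: the seller makes goods available at their premises; the buyer bears all onward costs.
CIF value = EXW price + inland to port + export clearance + origin terminal + freight + insurance = 140952.13 + 1708.68 + 393.53 + 334.24 + 4418.93 + 180.54 = 147988.05
Import duty = 147988.05 × 11.1% = 16426.67
Buyer bears: inland to port 1708.68 + export clearance 393.53 + origin terminal 334.24 + freight 4418.93 + insurance 180.54 + destination terminal 904.13 + brokerage 155.72 + delivery 1227.22 + duty 16426.67 = 25749.66
Landed cost = invoice 140952.13 + 25749.66 = 166701.79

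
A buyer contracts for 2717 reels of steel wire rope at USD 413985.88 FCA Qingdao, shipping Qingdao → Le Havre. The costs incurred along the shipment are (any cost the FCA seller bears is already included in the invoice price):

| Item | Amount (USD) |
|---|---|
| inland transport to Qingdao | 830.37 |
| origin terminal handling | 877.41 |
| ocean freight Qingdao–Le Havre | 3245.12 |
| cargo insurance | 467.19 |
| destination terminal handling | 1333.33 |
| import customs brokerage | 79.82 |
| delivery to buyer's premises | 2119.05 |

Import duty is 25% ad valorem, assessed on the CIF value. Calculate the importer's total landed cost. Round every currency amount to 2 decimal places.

Total landed cost: USD 526751.70

FCA: the seller delivers export-cleared goods to the carrier; the buyer bears costs from that point.
Already in the invoice (seller's account under FCA): inland to port — exclude.
CIF value = FCA price + origin terminal + freight + insurance = 413985.88 + 877.41 + 3245.12 + 467.19 = 418575.60
Import duty = 418575.60 × 25% = 104643.90
Buyer bears: origin terminal 877.41 + freight 3245.12 + insurance 467.19 + destination terminal 1333.33 + brokerage 79.82 + delivery 2119.05 + duty 104643.90 = 112765.82
Landed cost = invoice 413985.88 + 112765.82 = 526751.70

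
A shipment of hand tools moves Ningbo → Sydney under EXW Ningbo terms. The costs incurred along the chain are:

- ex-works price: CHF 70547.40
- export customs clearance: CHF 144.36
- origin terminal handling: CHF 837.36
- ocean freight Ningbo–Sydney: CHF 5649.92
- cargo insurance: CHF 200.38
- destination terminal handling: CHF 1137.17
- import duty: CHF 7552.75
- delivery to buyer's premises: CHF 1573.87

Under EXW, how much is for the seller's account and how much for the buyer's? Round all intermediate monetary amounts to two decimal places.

EXW: the seller makes goods available at their premises; the buyer bears all onward costs.
Seller's account: goods 70547.40 = 70547.40
Buyer's account: export clearance 144.36 + origin terminal 837.36 + freight 5649.92 + insurance 200.38 + destination terminal 1137.17 + duty 7552.75 + delivery 1573.87 = 17095.81

Seller: CHF 70547.40; buyer: CHF 17095.81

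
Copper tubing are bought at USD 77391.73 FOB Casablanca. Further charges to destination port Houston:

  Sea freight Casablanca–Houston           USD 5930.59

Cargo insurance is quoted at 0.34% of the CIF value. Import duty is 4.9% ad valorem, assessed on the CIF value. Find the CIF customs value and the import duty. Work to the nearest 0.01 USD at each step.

Let C be the CIF value. C = FOB price + freight + 0.34% × C
C − 0.34% × C = 77391.73 + 5930.59
0.9966 × C = 83322.32
C = 83322.32 / 0.9966 = 83606.58
Insurance premium = 0.34% × 83606.58 = 284.26
Import duty = 83606.58 × 4.9% = 4096.72

CIF value: USD 83606.58; import duty: USD 4096.72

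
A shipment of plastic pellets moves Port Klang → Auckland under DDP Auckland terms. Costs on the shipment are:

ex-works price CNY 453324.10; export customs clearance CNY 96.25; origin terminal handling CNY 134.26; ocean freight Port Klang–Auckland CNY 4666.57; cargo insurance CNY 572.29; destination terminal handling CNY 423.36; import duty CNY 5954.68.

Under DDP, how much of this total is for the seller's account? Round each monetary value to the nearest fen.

Seller's account: CNY 465171.51

DDP: the seller bears all costs including import duty.
Seller's account: goods 453324.10 + export clearance 96.25 + origin terminal 134.26 + freight 4666.57 + insurance 572.29 + destination terminal 423.36 + duty 5954.68 = 465171.51
Buyer's account: 0.00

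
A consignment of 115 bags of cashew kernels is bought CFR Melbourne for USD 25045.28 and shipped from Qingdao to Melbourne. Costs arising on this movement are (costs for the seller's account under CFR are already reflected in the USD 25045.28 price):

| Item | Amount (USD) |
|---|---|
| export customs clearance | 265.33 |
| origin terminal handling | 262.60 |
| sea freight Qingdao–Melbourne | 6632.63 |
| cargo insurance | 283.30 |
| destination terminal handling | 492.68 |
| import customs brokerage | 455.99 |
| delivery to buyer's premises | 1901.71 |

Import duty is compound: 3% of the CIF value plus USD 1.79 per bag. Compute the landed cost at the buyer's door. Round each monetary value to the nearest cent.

Total landed cost: USD 29144.67

CFR: the seller pays costs through ocean freight to the destination port, but not insurance.
Already in the invoice (seller's account under CFR): export clearance, origin terminal, freight — exclude.
CIF value = CFR price + insurance = 25045.28 + 283.30 = 25328.58
Ad valorem component: 25328.58 × 3% = 759.86
Specific component: 115 × 1.79 = 205.85
Import duty = 759.86 + 205.85 = 965.71
Buyer bears: insurance 283.30 + destination terminal 492.68 + brokerage 455.99 + delivery 1901.71 + duty 965.71 = 4099.39
Landed cost = invoice 25045.28 + 4099.39 = 29144.67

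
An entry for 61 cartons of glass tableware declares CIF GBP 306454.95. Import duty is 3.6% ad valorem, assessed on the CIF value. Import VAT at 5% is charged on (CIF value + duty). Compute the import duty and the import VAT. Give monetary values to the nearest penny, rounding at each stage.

Import duty: GBP 11032.38; import VAT: GBP 15874.37

Import duty = 306454.95 × 3.6% = 11032.38
VAT base = CIF + duty = 306454.95 + 11032.38 = 317487.33
Import VAT = 317487.33 × 5% = 15874.37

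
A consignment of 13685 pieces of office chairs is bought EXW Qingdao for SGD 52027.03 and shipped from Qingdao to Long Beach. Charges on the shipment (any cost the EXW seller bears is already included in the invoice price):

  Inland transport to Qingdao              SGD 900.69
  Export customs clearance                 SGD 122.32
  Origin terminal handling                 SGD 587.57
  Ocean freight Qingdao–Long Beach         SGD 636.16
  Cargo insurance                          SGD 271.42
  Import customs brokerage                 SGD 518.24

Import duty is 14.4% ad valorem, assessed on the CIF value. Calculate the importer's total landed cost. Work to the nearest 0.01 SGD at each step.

EXW: the seller makes goods available at their premises; the buyer bears all onward costs.
CIF value = EXW price + inland to port + export clearance + origin terminal + freight + insurance = 52027.03 + 900.69 + 122.32 + 587.57 + 636.16 + 271.42 = 54545.19
Import duty = 54545.19 × 14.4% = 7854.51
Buyer bears: inland to port 900.69 + export clearance 122.32 + origin terminal 587.57 + freight 636.16 + insurance 271.42 + brokerage 518.24 + duty 7854.51 = 10890.91
Landed cost = invoice 52027.03 + 10890.91 = 62917.94

Total landed cost: SGD 62917.94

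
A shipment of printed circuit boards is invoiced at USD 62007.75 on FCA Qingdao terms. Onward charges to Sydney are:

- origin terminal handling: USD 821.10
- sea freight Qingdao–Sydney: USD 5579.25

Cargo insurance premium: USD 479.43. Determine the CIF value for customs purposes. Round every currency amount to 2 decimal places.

CIF value: USD 68887.53

CIF = FCA price + pre-shipment costs + freight + insurance
CIF = 62007.75 + 821.10 + 5579.25 + 479.43 = 68887.53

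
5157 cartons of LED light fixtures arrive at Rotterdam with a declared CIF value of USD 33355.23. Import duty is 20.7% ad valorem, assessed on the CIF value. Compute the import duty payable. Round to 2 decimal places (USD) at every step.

Import duty: USD 6904.53

Import duty = 33355.23 × 20.7% = 6904.53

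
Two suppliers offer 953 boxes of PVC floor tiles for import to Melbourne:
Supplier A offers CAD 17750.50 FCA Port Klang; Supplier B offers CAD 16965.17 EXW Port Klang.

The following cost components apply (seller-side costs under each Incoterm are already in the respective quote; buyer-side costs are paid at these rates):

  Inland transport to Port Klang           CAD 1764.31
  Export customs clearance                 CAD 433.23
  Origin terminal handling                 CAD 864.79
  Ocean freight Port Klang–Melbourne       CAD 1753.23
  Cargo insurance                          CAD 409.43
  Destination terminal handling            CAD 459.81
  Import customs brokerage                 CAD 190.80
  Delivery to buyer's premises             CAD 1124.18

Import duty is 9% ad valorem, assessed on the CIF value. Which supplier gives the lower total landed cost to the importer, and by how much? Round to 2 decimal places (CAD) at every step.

Supplier A is cheaper by CAD 1539.30

Supplier A (FCA):
CIF value = FCA price + origin terminal + freight + insurance = 17750.50 + 864.79 + 1753.23 + 409.43 = 20777.95
Import duty = 20777.95 × 9% = 1870.02
Buyer bears (A): 864.79 + 1753.23 + 409.43 + 459.81 + 190.80 + 1124.18 = 4802.24
Landed cost (A) = invoice 17750.50 + 4802.24 + duty 1870.02 = 24422.76
Supplier B (EXW):
CIF value = EXW price + inland to port + export clearance + origin terminal + freight + insurance = 16965.17 + 1764.31 + 433.23 + 864.79 + 1753.23 + 409.43 = 22190.16
Import duty = 22190.16 × 9% = 1997.11
Buyer bears (B): 1764.31 + 433.23 + 864.79 + 1753.23 + 409.43 + 459.81 + 190.80 + 1124.18 = 6999.78
Landed cost (B) = invoice 16965.17 + 6999.78 + duty 1997.11 = 25962.06
Difference = |24422.76 − 25962.06| = 1539.30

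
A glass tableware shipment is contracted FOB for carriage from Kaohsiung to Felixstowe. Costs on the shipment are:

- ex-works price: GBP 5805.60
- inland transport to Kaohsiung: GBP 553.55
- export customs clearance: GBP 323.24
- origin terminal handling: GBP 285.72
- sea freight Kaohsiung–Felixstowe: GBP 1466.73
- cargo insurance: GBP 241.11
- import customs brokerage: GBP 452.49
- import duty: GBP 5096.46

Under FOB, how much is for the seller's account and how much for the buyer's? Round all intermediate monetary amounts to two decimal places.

Seller: GBP 6968.11; buyer: GBP 7256.79

FOB: the seller bears costs until goods are on board at the origin port; the buyer bears freight, insurance and all costs thereafter.
Seller's account: goods 5805.60 + inland to port 553.55 + export clearance 323.24 + origin terminal 285.72 = 6968.11
Buyer's account: freight 1466.73 + insurance 241.11 + brokerage 452.49 + duty 5096.46 = 7256.79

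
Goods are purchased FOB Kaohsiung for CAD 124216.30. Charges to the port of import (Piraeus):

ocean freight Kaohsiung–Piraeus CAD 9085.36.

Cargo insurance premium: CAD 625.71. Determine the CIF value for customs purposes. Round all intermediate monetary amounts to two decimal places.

CIF value: CAD 133927.37

CIF = FOB price + freight + insurance
CIF = 124216.30 + 9085.36 + 625.71 = 133927.37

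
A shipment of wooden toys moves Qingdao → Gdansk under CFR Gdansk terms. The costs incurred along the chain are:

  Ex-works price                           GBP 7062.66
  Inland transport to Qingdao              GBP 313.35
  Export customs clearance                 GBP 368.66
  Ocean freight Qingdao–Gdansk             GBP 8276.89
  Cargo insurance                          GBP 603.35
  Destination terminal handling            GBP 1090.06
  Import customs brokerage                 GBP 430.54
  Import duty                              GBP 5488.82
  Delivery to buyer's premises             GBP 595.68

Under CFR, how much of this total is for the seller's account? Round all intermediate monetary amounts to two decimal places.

Seller's account: GBP 16021.56

CFR: the seller pays costs through ocean freight to the destination port, but not insurance.
Seller's account: goods 7062.66 + inland to port 313.35 + export clearance 368.66 + freight 8276.89 = 16021.56
Buyer's account: insurance 603.35 + destination terminal 1090.06 + brokerage 430.54 + duty 5488.82 + delivery 595.68 = 8208.45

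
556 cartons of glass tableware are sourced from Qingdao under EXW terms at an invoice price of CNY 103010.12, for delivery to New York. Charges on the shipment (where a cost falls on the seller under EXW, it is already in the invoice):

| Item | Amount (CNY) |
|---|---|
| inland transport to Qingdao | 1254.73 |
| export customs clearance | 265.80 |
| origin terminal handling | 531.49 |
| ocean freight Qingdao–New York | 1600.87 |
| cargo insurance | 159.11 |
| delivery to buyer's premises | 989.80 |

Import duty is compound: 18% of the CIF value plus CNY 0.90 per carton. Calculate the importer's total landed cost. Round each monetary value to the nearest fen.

Total landed cost: CNY 127540.30

EXW: the seller makes goods available at their premises; the buyer bears all onward costs.
CIF value = EXW price + inland to port + export clearance + origin terminal + freight + insurance = 103010.12 + 1254.73 + 265.80 + 531.49 + 1600.87 + 159.11 = 106822.12
Ad valorem component: 106822.12 × 18% = 19227.98
Specific component: 556 × 0.90 = 500.40
Import duty = 19227.98 + 500.40 = 19728.38
Buyer bears: inland to port 1254.73 + export clearance 265.80 + origin terminal 531.49 + freight 1600.87 + insurance 159.11 + delivery 989.80 + duty 19728.38 = 24530.18
Landed cost = invoice 103010.12 + 24530.18 = 127540.30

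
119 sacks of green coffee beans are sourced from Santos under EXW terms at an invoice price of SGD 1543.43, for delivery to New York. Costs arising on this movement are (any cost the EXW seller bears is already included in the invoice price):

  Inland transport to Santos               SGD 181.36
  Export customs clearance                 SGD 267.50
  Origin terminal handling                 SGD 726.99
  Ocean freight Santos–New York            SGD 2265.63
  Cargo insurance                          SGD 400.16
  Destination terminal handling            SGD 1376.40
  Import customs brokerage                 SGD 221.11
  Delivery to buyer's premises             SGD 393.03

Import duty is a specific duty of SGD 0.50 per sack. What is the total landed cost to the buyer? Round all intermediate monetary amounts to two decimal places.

Total landed cost: SGD 7435.11

EXW: the seller makes goods available at their premises; the buyer bears all onward costs.
CIF value = EXW price + inland to port + export clearance + origin terminal + freight + insurance = 1543.43 + 181.36 + 267.50 + 726.99 + 2265.63 + 400.16 = 5385.07
Import duty = 119 × 0.50 = 59.50
Buyer bears: inland to port 181.36 + export clearance 267.50 + origin terminal 726.99 + freight 2265.63 + insurance 400.16 + destination terminal 1376.40 + brokerage 221.11 + delivery 393.03 + duty 59.50 = 5891.68
Landed cost = invoice 1543.43 + 5891.68 = 7435.11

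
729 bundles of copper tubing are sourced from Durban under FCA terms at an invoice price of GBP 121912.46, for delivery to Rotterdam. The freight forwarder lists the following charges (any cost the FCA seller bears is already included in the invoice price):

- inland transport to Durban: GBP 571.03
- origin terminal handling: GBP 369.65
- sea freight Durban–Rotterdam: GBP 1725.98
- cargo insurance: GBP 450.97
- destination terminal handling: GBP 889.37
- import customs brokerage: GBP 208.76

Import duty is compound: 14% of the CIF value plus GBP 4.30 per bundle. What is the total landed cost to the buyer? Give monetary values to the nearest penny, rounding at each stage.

FCA: the seller delivers export-cleared goods to the carrier; the buyer bears costs from that point.
Already in the invoice (seller's account under FCA): inland to port — exclude.
CIF value = FCA price + origin terminal + freight + insurance = 121912.46 + 369.65 + 1725.98 + 450.97 = 124459.06
Ad valorem component: 124459.06 × 14% = 17424.27
Specific component: 729 × 4.30 = 3134.70
Import duty = 17424.27 + 3134.70 = 20558.97
Buyer bears: origin terminal 369.65 + freight 1725.98 + insurance 450.97 + destination terminal 889.37 + brokerage 208.76 + duty 20558.97 = 24203.70
Landed cost = invoice 121912.46 + 24203.70 = 146116.16

Total landed cost: GBP 146116.16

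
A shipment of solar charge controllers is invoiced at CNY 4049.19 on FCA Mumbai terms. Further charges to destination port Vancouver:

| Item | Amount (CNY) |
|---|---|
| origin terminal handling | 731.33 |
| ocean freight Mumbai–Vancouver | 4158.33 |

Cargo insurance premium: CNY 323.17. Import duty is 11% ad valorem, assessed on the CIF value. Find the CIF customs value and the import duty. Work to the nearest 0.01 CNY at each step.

CIF = FCA price + pre-shipment costs + freight + insurance
CIF = 4049.19 + 731.33 + 4158.33 + 323.17 = 9262.02
Import duty = 9262.02 × 11% = 1018.82

CIF value: CNY 9262.02; import duty: CNY 1018.82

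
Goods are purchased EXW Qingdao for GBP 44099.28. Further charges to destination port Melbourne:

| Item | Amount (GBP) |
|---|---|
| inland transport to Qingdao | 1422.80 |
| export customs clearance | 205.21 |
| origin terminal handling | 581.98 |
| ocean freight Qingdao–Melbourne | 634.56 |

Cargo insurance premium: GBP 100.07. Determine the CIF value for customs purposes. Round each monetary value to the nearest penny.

CIF value: GBP 47043.90

CIF = EXW price + pre-shipment costs + freight + insurance
CIF = 44099.28 + 1422.80 + 205.21 + 581.98 + 634.56 + 100.07 = 47043.90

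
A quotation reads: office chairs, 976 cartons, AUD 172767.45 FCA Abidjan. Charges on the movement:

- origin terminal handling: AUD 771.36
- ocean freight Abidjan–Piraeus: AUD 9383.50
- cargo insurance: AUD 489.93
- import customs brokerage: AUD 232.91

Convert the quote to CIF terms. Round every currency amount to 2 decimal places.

CIF price: AUD 183412.24

Not relevant to the conversion: brokerage — on the buyer under both terms; not part of either seller's price.
From FCA to CIF, the seller additionally bears: origin terminal, freight, insurance.
CIF price = 172767.45 + 771.36 + 9383.50 + 489.93 = 183412.24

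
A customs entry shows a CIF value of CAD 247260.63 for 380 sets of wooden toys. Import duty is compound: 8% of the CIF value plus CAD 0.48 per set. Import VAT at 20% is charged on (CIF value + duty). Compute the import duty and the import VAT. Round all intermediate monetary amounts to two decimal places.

Ad valorem component: 247260.63 × 8% = 19780.85
Specific component: 380 × 0.48 = 182.40
Import duty = 19780.85 + 182.40 = 19963.25
VAT base = CIF + duty = 247260.63 + 19963.25 = 267223.88
Import VAT = 267223.88 × 20% = 53444.78

Import duty: CAD 19963.25; import VAT: CAD 53444.78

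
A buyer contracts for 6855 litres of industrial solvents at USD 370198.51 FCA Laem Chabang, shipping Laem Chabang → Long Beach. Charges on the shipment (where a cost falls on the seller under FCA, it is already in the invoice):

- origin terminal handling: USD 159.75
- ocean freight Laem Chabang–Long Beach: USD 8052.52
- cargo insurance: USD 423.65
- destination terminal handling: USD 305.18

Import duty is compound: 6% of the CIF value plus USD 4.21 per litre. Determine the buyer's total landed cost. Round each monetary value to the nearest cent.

Total landed cost: USD 430729.23

FCA: the seller delivers export-cleared goods to the carrier; the buyer bears costs from that point.
CIF value = FCA price + origin terminal + freight + insurance = 370198.51 + 159.75 + 8052.52 + 423.65 = 378834.43
Ad valorem component: 378834.43 × 6% = 22730.07
Specific component: 6855 × 4.21 = 28859.55
Import duty = 22730.07 + 28859.55 = 51589.62
Buyer bears: origin terminal 159.75 + freight 8052.52 + insurance 423.65 + destination terminal 305.18 + duty 51589.62 = 60530.72
Landed cost = invoice 370198.51 + 60530.72 = 430729.23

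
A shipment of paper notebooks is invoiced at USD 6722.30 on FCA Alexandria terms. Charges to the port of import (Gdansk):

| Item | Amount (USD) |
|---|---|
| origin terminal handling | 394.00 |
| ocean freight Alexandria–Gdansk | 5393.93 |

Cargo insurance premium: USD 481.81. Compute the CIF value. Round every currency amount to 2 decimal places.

CIF = FCA price + pre-shipment costs + freight + insurance
CIF = 6722.30 + 394.00 + 5393.93 + 481.81 = 12992.04

CIF value: USD 12992.04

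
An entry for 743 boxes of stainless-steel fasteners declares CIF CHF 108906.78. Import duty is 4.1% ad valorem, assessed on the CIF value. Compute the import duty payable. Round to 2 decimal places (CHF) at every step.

Import duty: CHF 4465.18

Import duty = 108906.78 × 4.1% = 4465.18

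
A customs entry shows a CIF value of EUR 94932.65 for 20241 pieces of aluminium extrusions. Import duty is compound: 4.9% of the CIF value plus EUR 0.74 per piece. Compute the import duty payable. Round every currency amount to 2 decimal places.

Import duty: EUR 19630.04

Ad valorem component: 94932.65 × 4.9% = 4651.70
Specific component: 20241 × 0.74 = 14978.34
Import duty = 4651.70 + 14978.34 = 19630.04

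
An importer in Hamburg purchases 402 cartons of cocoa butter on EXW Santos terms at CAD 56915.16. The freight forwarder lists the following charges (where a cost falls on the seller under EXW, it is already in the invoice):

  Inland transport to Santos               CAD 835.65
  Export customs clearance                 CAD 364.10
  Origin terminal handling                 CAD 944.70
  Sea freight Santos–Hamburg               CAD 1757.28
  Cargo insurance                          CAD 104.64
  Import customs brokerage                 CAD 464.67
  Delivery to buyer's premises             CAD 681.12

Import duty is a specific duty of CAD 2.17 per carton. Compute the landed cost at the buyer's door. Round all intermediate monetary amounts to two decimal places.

EXW: the seller makes goods available at their premises; the buyer bears all onward costs.
CIF value = EXW price + inland to port + export clearance + origin terminal + freight + insurance = 56915.16 + 835.65 + 364.10 + 944.70 + 1757.28 + 104.64 = 60921.53
Import duty = 402 × 2.17 = 872.34
Buyer bears: inland to port 835.65 + export clearance 364.10 + origin terminal 944.70 + freight 1757.28 + insurance 104.64 + brokerage 464.67 + delivery 681.12 + duty 872.34 = 6024.50
Landed cost = invoice 56915.16 + 6024.50 = 62939.66

Total landed cost: CAD 62939.66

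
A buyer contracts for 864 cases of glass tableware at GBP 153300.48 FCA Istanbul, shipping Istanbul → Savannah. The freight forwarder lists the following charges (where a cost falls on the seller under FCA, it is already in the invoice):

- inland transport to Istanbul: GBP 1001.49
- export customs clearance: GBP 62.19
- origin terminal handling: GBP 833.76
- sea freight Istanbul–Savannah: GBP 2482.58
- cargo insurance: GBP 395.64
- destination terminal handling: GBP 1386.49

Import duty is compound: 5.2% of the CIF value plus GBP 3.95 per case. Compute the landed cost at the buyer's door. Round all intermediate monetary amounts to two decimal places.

Total landed cost: GBP 169976.40

FCA: the seller delivers export-cleared goods to the carrier; the buyer bears costs from that point.
Already in the invoice (seller's account under FCA): inland to port, export clearance — exclude.
CIF value = FCA price + origin terminal + freight + insurance = 153300.48 + 833.76 + 2482.58 + 395.64 = 157012.46
Ad valorem component: 157012.46 × 5.2% = 8164.65
Specific component: 864 × 3.95 = 3412.80
Import duty = 8164.65 + 3412.80 = 11577.45
Buyer bears: origin terminal 833.76 + freight 2482.58 + insurance 395.64 + destination terminal 1386.49 + duty 11577.45 = 16675.92
Landed cost = invoice 153300.48 + 16675.92 = 169976.40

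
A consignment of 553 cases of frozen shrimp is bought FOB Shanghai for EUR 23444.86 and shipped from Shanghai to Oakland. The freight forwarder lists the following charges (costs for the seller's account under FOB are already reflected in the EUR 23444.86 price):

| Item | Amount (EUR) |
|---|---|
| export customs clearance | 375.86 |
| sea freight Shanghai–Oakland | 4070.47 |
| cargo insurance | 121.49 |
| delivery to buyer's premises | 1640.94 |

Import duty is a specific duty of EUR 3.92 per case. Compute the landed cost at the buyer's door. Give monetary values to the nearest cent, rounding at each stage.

Total landed cost: EUR 31445.52

FOB: the seller bears costs until goods are on board at the origin port; the buyer bears freight, insurance and all costs thereafter.
Already in the invoice (seller's account under FOB): export clearance — exclude.
CIF value = FOB price + freight + insurance = 23444.86 + 4070.47 + 121.49 = 27636.82
Import duty = 553 × 3.92 = 2167.76
Buyer bears: freight 4070.47 + insurance 121.49 + delivery 1640.94 + duty 2167.76 = 8000.66
Landed cost = invoice 23444.86 + 8000.66 = 31445.52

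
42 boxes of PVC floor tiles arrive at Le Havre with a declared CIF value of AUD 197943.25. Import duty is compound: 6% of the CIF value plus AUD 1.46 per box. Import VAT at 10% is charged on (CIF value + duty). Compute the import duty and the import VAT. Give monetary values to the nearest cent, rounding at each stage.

Ad valorem component: 197943.25 × 6% = 11876.60
Specific component: 42 × 1.46 = 61.32
Import duty = 11876.60 + 61.32 = 11937.92
VAT base = CIF + duty = 197943.25 + 11937.92 = 209881.17
Import VAT = 209881.17 × 10% = 20988.12

Import duty: AUD 11937.92; import VAT: AUD 20988.12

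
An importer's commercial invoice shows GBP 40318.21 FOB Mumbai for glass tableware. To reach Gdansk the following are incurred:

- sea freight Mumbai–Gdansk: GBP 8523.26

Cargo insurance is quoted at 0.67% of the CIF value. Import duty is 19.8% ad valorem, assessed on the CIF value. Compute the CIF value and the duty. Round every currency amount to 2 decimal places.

Let C be the CIF value. C = FOB price + freight + 0.67% × C
C − 0.67% × C = 40318.21 + 8523.26
0.9933 × C = 48841.47
C = 48841.47 / 0.9933 = 49170.92
Insurance premium = 0.67% × 49170.92 = 329.45
Import duty = 49170.92 × 19.8% = 9735.84

CIF value: GBP 49170.92; import duty: GBP 9735.84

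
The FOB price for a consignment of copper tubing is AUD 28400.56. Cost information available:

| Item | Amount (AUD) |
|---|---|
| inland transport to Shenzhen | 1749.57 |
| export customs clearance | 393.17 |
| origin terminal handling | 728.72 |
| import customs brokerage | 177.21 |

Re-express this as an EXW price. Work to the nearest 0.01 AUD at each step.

EXW price: AUD 25529.10

Not relevant to the conversion: brokerage — on the buyer under both terms; not part of either seller's price.
From FOB to EXW, the seller no longer bears: inland to port, export clearance, origin terminal.
EXW price = 28400.56 − 1749.57 − 393.17 − 728.72 = 25529.10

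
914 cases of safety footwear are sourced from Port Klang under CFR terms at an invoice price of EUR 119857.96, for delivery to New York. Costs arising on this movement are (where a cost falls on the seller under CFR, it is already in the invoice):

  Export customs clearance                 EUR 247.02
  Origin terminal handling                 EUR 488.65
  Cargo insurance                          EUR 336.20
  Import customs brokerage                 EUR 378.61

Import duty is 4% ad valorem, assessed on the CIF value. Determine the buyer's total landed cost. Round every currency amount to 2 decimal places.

Total landed cost: EUR 125380.54

CFR: the seller pays costs through ocean freight to the destination port, but not insurance.
Already in the invoice (seller's account under CFR): export clearance, origin terminal — exclude.
CIF value = CFR price + insurance = 119857.96 + 336.20 = 120194.16
Import duty = 120194.16 × 4% = 4807.77
Buyer bears: insurance 336.20 + brokerage 378.61 + duty 4807.77 = 5522.58
Landed cost = invoice 119857.96 + 5522.58 = 125380.54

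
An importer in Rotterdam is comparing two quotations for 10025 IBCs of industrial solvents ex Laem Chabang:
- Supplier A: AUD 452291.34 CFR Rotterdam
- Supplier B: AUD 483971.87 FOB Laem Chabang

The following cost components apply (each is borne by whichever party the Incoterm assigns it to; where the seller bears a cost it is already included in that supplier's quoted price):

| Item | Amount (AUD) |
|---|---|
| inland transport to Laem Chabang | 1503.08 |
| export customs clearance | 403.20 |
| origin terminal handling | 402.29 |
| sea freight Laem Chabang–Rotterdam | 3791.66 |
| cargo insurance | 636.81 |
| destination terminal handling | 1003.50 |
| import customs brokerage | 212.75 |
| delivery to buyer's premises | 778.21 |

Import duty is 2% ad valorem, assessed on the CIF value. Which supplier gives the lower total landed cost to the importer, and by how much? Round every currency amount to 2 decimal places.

Supplier A (CFR):
CIF value = CFR price + insurance = 452291.34 + 636.81 = 452928.15
Import duty = 452928.15 × 2% = 9058.56
Buyer bears (A): 636.81 + 1003.50 + 212.75 + 778.21 = 2631.27
Landed cost (A) = invoice 452291.34 + 2631.27 + duty 9058.56 = 463981.17
Supplier B (FOB):
CIF value = FOB price + freight + insurance = 483971.87 + 3791.66 + 636.81 = 488400.34
Import duty = 488400.34 × 2% = 9768.01
Buyer bears (B): 3791.66 + 636.81 + 1003.50 + 212.75 + 778.21 = 6422.93
Landed cost (B) = invoice 483971.87 + 6422.93 + duty 9768.01 = 500162.81
Difference = |463981.17 − 500162.81| = 36181.64

Supplier A is cheaper by AUD 36181.64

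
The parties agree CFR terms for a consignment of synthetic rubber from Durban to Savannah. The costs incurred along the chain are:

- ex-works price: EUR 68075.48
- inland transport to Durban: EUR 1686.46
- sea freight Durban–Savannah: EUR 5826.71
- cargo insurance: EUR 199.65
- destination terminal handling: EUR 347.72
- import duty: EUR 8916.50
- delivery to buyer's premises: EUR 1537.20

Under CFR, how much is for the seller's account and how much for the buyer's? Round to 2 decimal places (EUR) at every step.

CFR: the seller pays costs through ocean freight to the destination port, but not insurance.
Seller's account: goods 68075.48 + inland to port 1686.46 + freight 5826.71 = 75588.65
Buyer's account: insurance 199.65 + destination terminal 347.72 + duty 8916.50 + delivery 1537.20 = 11001.07

Seller: EUR 75588.65; buyer: EUR 11001.07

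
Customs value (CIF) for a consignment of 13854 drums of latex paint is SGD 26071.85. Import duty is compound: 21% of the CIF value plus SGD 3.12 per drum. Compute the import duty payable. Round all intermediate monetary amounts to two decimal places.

Import duty: SGD 48699.57

Ad valorem component: 26071.85 × 21% = 5475.09
Specific component: 13854 × 3.12 = 43224.48
Import duty = 5475.09 + 43224.48 = 48699.57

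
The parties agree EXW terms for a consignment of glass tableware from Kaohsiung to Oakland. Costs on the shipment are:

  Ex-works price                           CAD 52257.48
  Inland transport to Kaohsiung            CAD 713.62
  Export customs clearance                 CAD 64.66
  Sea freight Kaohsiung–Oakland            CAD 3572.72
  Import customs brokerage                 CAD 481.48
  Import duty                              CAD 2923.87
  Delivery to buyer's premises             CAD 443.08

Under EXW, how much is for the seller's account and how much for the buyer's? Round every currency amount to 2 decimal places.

Seller: CAD 52257.48; buyer: CAD 8199.43

EXW: the seller makes goods available at their premises; the buyer bears all onward costs.
Seller's account: goods 52257.48 = 52257.48
Buyer's account: inland to port 713.62 + export clearance 64.66 + freight 3572.72 + brokerage 481.48 + duty 2923.87 + delivery 443.08 = 8199.43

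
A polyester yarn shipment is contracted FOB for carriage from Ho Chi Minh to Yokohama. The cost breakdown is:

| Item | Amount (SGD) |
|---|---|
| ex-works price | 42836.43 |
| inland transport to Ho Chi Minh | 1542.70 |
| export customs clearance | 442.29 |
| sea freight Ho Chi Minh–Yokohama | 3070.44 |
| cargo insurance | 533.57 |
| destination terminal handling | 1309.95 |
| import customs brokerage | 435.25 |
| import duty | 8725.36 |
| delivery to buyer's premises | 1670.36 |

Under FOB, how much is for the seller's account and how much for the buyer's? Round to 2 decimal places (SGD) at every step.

FOB: the seller bears costs until goods are on board at the origin port; the buyer bears freight, insurance and all costs thereafter.
Seller's account: goods 42836.43 + inland to port 1542.70 + export clearance 442.29 = 44821.42
Buyer's account: freight 3070.44 + insurance 533.57 + destination terminal 1309.95 + brokerage 435.25 + duty 8725.36 + delivery 1670.36 = 15744.93

Seller: SGD 44821.42; buyer: SGD 15744.93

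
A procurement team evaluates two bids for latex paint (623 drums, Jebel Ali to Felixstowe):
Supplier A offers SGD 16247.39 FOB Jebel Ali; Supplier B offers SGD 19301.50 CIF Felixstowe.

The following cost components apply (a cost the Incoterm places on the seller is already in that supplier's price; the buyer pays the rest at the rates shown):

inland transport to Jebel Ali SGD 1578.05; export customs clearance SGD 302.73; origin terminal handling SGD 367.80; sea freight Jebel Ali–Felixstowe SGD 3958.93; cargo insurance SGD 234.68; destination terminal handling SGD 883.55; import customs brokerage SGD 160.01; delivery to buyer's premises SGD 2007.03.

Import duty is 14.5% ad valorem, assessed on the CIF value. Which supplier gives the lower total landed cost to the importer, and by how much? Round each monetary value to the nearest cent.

Supplier B is cheaper by SGD 1304.73

Supplier A (FOB):
CIF value = FOB price + freight + insurance = 16247.39 + 3958.93 + 234.68 = 20441.00
Import duty = 20441.00 × 14.5% = 2963.95
Buyer bears (A): 3958.93 + 234.68 + 883.55 + 160.01 + 2007.03 = 7244.20
Landed cost (A) = invoice 16247.39 + 7244.20 + duty 2963.95 = 26455.54
Supplier B (CIF):
The CIF price already equals the CIF value: 19301.50
Import duty = 19301.50 × 14.5% = 2798.72
Buyer bears (B): 883.55 + 160.01 + 2007.03 = 3050.59
Landed cost (B) = invoice 19301.50 + 3050.59 + duty 2798.72 = 25150.81
Difference = |26455.54 − 25150.81| = 1304.73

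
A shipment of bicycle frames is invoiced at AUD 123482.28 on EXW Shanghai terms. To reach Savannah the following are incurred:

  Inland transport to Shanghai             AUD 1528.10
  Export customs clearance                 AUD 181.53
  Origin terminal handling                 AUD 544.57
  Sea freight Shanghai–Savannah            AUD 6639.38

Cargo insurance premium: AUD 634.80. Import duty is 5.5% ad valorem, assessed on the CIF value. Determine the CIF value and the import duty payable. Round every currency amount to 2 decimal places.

CIF value: AUD 133010.66; import duty: AUD 7315.59

CIF = EXW price + pre-shipment costs + freight + insurance
CIF = 123482.28 + 1528.10 + 181.53 + 544.57 + 6639.38 + 634.80 = 133010.66
Import duty = 133010.66 × 5.5% = 7315.59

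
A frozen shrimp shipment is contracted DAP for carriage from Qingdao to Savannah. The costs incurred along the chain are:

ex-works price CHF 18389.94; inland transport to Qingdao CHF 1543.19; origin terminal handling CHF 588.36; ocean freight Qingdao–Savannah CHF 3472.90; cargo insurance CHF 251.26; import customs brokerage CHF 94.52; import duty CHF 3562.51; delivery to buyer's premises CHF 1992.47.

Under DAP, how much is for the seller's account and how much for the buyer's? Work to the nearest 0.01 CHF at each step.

Seller: CHF 26238.12; buyer: CHF 3657.03

DAP: the seller bears all costs to the named destination except import duty and clearance.
Seller's account: goods 18389.94 + inland to port 1543.19 + origin terminal 588.36 + freight 3472.90 + insurance 251.26 + delivery 1992.47 = 26238.12
Buyer's account: brokerage 94.52 + duty 3562.51 = 3657.03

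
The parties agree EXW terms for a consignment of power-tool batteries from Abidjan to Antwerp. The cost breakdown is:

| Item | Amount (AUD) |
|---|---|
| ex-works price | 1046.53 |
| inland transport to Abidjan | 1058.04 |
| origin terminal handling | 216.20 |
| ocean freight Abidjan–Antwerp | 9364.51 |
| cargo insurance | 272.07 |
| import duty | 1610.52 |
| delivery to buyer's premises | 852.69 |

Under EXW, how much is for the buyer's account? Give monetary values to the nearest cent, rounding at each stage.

EXW: the seller makes goods available at their premises; the buyer bears all onward costs.
Seller's account: goods 1046.53 = 1046.53
Buyer's account: inland to port 1058.04 + origin terminal 216.20 + freight 9364.51 + insurance 272.07 + duty 1610.52 + delivery 852.69 = 13374.03

Buyer's account: AUD 13374.03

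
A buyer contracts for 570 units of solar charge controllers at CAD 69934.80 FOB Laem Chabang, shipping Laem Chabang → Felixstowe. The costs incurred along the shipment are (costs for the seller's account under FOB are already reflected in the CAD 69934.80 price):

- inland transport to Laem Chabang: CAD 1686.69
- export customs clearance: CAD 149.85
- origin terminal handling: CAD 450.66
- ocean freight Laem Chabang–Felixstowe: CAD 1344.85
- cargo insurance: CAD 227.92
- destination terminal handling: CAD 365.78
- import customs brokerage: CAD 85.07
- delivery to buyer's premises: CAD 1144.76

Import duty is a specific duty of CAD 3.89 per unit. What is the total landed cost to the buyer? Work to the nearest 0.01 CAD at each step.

Total landed cost: CAD 75320.48

FOB: the seller bears costs until goods are on board at the origin port; the buyer bears freight, insurance and all costs thereafter.
Already in the invoice (seller's account under FOB): inland to port, export clearance, origin terminal — exclude.
CIF value = FOB price + freight + insurance = 69934.80 + 1344.85 + 227.92 = 71507.57
Import duty = 570 × 3.89 = 2217.30
Buyer bears: freight 1344.85 + insurance 227.92 + destination terminal 365.78 + brokerage 85.07 + delivery 1144.76 + duty 2217.30 = 5385.68
Landed cost = invoice 69934.80 + 5385.68 = 75320.48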